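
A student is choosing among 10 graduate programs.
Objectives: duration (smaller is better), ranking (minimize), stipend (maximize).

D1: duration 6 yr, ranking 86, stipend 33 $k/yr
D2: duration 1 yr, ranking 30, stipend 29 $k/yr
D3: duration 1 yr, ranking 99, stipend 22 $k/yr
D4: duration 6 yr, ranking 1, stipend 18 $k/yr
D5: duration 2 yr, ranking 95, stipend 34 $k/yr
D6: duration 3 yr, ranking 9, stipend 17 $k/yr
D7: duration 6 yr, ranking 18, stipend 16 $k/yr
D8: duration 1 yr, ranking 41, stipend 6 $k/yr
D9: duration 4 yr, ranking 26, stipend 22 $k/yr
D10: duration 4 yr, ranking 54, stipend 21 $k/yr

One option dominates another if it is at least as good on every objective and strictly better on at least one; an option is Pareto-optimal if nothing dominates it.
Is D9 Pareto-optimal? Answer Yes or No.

Yes

D1: worse on duration (6 vs 4).
D2: worse on ranking (30 vs 26).
D3: worse on ranking (99 vs 26).
D4: worse on duration (6 vs 4).
D5: worse on ranking (95 vs 26).
D6: worse on stipend (17 vs 22).
D7: worse on duration (6 vs 4).
D8: worse on ranking (41 vs 26).
D10: worse on ranking (54 vs 26).
No option is at least as good as D9 on every objective and strictly better on one.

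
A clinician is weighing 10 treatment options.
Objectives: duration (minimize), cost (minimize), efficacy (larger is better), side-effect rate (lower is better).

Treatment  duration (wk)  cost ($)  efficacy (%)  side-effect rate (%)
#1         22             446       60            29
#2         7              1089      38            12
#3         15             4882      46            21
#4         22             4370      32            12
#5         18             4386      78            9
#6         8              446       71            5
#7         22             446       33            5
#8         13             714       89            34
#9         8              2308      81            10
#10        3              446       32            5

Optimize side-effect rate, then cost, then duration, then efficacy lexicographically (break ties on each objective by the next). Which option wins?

First minimize side-effect rate: best is 5, kept {#6, #7, #10}.
Then minimize cost: best is 446, kept {#6, #7, #10}.
Then minimize duration: best is 3, kept {#10}.

#10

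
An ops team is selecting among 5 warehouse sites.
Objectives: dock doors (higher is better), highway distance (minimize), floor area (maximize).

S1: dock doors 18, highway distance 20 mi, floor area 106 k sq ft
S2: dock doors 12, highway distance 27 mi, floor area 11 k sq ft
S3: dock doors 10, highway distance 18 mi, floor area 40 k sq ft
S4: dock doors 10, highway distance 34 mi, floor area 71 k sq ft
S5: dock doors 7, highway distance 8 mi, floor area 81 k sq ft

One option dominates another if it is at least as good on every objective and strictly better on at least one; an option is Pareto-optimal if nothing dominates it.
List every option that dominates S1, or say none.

none

S2: worse on dock doors (12 vs 18).
S3: worse on dock doors (10 vs 18).
S4: worse on dock doors (10 vs 18).
S5: worse on dock doors (7 vs 18).
No option dominates S1.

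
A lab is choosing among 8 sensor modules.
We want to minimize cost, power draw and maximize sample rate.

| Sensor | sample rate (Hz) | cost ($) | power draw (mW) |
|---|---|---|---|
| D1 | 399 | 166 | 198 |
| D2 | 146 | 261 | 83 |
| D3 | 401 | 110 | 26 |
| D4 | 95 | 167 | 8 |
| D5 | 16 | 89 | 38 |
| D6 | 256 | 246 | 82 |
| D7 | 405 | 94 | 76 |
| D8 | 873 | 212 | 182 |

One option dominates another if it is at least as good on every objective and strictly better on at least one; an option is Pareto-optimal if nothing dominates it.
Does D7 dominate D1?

D7 vs D1: sample rate 405≥399, cost 94≤166, power draw 76≤198 — D7 is at least as good on every objective with at least one strict improvement.

Yes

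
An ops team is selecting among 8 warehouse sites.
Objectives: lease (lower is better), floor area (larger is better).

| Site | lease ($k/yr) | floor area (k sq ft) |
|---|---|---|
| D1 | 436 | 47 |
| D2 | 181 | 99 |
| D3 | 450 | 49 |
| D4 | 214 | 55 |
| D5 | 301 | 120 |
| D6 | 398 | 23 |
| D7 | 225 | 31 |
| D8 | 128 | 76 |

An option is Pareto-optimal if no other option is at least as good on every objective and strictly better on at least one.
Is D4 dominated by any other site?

Yes

D2 vs D4: lease 181≤214, floor area 99≥55 — D2 is at least as good on every objective and strictly better on at least one, so D2 dominates D4.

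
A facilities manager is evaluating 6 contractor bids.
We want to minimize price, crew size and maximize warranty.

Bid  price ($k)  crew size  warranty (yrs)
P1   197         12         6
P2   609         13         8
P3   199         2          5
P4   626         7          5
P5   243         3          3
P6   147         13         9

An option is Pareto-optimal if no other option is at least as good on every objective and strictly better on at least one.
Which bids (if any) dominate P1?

none

P2: worse on price (609 vs 197).
P3: worse on price (199 vs 197).
P4: worse on price (626 vs 197).
P5: worse on price (243 vs 197).
P6: worse on crew size (13 vs 12).
No option dominates P1.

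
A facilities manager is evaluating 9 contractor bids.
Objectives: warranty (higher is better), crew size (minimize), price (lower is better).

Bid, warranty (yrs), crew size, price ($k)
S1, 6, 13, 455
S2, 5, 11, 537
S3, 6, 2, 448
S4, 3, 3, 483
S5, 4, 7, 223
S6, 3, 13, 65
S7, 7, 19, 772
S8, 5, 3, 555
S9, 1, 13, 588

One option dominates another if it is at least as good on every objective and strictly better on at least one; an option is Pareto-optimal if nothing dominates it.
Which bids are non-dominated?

S3, S5, S6, S7

S1: dominated by S3 (warranty 6≥6, crew size 2≤13, price 448≤455).
S2: dominated by S3 (warranty 6≥5, crew size 2≤11, price 448≤537).
S3: not dominated (best crew size).
S4: dominated by S3 (warranty 6≥3, crew size 2≤3, price 448≤483).
S5: not dominated.
S6: not dominated (best price).
S7: not dominated (best warranty).
S8: dominated by S3 (warranty 6≥5, crew size 2≤3, price 448≤555).
S9: dominated by S1 (warranty 6≥1, crew size 13≤13, price 455≤588).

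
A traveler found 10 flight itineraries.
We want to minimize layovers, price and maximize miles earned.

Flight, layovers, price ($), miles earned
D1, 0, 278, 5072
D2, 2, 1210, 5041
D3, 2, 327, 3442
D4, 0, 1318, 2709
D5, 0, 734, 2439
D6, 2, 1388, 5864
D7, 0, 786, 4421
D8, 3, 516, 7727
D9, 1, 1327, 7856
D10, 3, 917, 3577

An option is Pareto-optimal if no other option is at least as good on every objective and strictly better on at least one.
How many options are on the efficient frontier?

3

D1: not dominated (best price).
D2: dominated by D1 (layovers 0≤2, price 278≤1210, miles earned 5072≥5041).
D3: dominated by D1 (layovers 0≤2, price 278≤327, miles earned 5072≥3442).
D4: dominated by D1 (layovers 0≤0, price 278≤1318, miles earned 5072≥2709).
D5: dominated by D1 (layovers 0≤0, price 278≤734, miles earned 5072≥2439).
D6: dominated by D9 (layovers 1≤2, price 1327≤1388, miles earned 7856≥5864).
D7: dominated by D1 (layovers 0≤0, price 278≤786, miles earned 5072≥4421).
D8: not dominated.
D9: not dominated (best miles earned).
D10: dominated by D1 (layovers 0≤3, price 278≤917, miles earned 5072≥3577).
Pareto-optimal: D1, D8, D9 → 3.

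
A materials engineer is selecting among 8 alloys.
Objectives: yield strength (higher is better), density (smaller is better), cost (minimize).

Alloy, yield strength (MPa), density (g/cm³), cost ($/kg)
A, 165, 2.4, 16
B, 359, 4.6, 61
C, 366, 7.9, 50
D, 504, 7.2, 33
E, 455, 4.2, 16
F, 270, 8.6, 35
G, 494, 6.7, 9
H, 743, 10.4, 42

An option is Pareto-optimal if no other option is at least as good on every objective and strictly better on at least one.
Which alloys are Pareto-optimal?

A, D, E, G, H

A: not dominated (best density).
B: dominated by E (yield strength 455≥359, density 4.2≤4.6, cost 16≤61).
C: dominated by D (yield strength 504≥366, density 7.2≤7.9, cost 33≤50).
D: not dominated.
E: not dominated.
F: dominated by D (yield strength 504≥270, density 7.2≤8.6, cost 33≤35).
G: not dominated (best cost).
H: not dominated (best yield strength).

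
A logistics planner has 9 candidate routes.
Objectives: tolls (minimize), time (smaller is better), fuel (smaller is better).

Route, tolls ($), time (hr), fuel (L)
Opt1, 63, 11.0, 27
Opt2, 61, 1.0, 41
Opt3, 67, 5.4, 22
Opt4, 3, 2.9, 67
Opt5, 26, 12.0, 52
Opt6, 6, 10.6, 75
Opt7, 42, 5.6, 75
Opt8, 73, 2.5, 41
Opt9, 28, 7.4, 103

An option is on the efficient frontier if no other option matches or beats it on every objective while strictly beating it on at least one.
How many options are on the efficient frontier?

5

Opt1: not dominated.
Opt2: not dominated (best time).
Opt3: not dominated (best fuel).
Opt4: not dominated (best tolls).
Opt5: not dominated.
Opt6: dominated by Opt4 (tolls 3≤6, time 2.9≤10.6, fuel 67≤75).
Opt7: dominated by Opt4 (tolls 3≤42, time 2.9≤5.6, fuel 67≤75).
Opt8: dominated by Opt2 (tolls 61≤73, time 1.0≤2.5, fuel 41≤41).
Opt9: dominated by Opt4 (tolls 3≤28, time 2.9≤7.4, fuel 67≤103).
Pareto-optimal: Opt1, Opt2, Opt3, Opt4, Opt5 → 5.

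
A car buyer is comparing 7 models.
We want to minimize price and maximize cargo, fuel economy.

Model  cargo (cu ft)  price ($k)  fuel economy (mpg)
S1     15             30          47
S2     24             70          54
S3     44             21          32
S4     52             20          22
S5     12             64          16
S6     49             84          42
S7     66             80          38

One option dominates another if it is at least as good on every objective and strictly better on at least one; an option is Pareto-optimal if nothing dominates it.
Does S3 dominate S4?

S3 vs S4: S3 is worse on cargo (44 vs 52), so it does not dominate S4.

No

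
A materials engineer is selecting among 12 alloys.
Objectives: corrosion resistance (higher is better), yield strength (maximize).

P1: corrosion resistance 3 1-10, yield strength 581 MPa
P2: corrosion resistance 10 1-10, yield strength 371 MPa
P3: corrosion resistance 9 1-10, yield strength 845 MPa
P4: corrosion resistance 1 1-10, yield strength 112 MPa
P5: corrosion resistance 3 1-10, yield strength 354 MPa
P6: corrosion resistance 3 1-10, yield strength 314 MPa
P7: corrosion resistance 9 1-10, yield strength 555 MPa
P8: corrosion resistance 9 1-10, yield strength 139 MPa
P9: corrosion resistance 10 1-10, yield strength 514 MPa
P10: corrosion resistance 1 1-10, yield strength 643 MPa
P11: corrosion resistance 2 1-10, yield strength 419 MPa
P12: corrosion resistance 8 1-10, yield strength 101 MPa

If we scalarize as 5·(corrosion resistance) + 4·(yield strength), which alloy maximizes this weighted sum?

P3

P1: 5·3 + 4·581 = 2339
P2: 5·10 + 4·371 = 1534
P3: 5·9 + 4·845 = 3425
P4: 5·1 + 4·112 = 453
P5: 5·3 + 4·354 = 1431
P6: 5·3 + 4·314 = 1271
P7: 5·9 + 4·555 = 2265
P8: 5·9 + 4·139 = 601
P9: 5·10 + 4·514 = 2106
P10: 5·1 + 4·643 = 2577
P11: 5·2 + 4·419 = 1686
P12: 5·8 + 4·101 = 444
Highest: P3 at 3425.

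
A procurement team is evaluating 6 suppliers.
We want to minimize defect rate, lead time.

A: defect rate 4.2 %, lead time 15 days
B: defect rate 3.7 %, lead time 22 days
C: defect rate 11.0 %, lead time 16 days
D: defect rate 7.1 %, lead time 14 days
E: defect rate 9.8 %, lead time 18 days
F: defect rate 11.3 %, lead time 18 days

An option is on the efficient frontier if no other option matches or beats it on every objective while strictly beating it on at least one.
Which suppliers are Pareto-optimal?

A: not dominated.
B: not dominated (best defect rate).
C: dominated by A (defect rate 4.2≤11.0, lead time 15≤16).
D: not dominated (best lead time).
E: dominated by A (defect rate 4.2≤9.8, lead time 15≤18).
F: dominated by A (defect rate 4.2≤11.3, lead time 15≤18).

A, B, D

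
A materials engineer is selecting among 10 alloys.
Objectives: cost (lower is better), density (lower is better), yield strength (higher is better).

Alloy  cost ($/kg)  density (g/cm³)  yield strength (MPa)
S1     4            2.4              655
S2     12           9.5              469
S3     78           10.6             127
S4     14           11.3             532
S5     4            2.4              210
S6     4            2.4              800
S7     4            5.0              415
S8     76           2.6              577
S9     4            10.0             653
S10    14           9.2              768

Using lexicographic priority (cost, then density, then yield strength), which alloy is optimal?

First minimize cost: best is 4, kept {S1, S5, S6, S7, S9}.
Then minimize density: best is 2.4, kept {S1, S5, S6}.
Then maximize yield strength: best is 800, kept {S6}.

S6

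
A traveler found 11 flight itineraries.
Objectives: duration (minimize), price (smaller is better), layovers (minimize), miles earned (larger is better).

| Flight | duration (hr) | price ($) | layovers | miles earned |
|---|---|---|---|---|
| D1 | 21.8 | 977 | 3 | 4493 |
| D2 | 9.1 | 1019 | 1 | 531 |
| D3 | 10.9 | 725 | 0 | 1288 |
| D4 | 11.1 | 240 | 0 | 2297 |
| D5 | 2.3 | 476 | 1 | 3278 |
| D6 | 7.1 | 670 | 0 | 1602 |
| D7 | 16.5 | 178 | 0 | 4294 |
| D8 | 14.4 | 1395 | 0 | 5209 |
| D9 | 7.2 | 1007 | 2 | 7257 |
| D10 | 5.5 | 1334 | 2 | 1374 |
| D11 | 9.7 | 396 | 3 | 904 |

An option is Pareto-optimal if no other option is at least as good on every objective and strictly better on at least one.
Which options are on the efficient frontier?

D1: not dominated.
D2: dominated by D5 (duration 2.3≤9.1, price 476≤1019, layovers 1≤1, miles earned 3278≥531).
D3: dominated by D6 (duration 7.1≤10.9, price 670≤725, layovers 0≤0, miles earned 1602≥1288).
D4: not dominated.
D5: not dominated (best duration).
D6: not dominated.
D7: not dominated (best price).
D8: not dominated.
D9: not dominated (best miles earned).
D10: dominated by D5 (duration 2.3≤5.5, price 476≤1334, layovers 1≤2, miles earned 3278≥1374).
D11: not dominated.

D1, D4, D5, D6, D7, D8, D9, D11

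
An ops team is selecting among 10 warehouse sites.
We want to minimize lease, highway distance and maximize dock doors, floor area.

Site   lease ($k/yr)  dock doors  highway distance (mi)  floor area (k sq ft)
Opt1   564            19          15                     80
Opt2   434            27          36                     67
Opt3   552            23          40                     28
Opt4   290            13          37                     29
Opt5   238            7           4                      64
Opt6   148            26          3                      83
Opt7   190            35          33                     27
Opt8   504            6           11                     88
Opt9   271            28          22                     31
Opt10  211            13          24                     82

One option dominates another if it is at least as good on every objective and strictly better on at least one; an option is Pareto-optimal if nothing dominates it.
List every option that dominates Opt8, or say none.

Opt1: worse on lease (564 vs 504).
Opt2: worse on highway distance (36 vs 11).
Opt3: worse on lease (552 vs 504).
Opt4: worse on highway distance (37 vs 11).
Opt5: worse on floor area (64 vs 88).
Opt6: worse on floor area (83 vs 88).
Opt7: worse on highway distance (33 vs 11).
Opt9: worse on highway distance (22 vs 11).
Opt10: worse on highway distance (24 vs 11).
No option dominates Opt8.

none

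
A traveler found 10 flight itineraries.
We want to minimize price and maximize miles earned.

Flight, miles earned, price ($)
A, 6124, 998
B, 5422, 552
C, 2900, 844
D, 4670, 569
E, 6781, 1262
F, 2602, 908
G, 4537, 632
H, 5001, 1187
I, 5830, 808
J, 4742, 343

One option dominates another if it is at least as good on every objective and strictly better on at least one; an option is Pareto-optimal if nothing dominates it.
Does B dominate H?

B vs H: miles earned 5422≥5001, price 552≤1187 — B is at least as good on every objective with at least one strict improvement.

Yes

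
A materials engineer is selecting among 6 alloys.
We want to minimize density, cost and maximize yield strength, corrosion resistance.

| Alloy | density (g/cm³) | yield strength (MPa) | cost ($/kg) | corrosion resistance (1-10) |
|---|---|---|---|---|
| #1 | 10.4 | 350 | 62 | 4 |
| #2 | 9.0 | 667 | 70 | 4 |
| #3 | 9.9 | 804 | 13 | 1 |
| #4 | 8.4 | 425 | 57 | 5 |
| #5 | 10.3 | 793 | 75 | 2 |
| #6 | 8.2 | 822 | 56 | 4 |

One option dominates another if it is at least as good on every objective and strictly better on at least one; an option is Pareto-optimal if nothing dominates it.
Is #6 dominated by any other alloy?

#1: worse on density (10.4 vs 8.2).
#2: worse on density (9.0 vs 8.2).
#3: worse on density (9.9 vs 8.2).
#4: worse on density (8.4 vs 8.2).
#5: worse on density (10.3 vs 8.2).
No option is at least as good as #6 on every objective and strictly better on one.

No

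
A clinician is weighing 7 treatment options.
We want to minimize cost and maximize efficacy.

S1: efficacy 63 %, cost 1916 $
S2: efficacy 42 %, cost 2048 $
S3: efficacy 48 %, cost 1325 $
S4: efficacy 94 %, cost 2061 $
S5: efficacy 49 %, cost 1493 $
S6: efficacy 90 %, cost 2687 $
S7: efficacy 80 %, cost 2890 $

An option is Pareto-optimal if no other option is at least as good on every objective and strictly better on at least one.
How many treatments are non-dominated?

4

S1: not dominated.
S2: dominated by S1 (efficacy 63≥42, cost 1916≤2048).
S3: not dominated (best cost).
S4: not dominated (best efficacy).
S5: not dominated.
S6: dominated by S4 (efficacy 94≥90, cost 2061≤2687).
S7: dominated by S4 (efficacy 94≥80, cost 2061≤2890).
Pareto-optimal: S1, S3, S4, S5 → 4.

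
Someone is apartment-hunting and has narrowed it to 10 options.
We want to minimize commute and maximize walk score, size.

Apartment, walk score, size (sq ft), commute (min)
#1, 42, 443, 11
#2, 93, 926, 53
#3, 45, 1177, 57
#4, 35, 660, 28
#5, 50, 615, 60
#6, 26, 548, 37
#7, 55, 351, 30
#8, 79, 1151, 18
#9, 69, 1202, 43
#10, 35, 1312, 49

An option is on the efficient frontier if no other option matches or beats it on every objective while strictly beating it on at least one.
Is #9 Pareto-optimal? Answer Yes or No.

#1: worse on walk score (42 vs 69).
#2: worse on size (926 vs 1202).
#3: worse on walk score (45 vs 69).
#4: worse on walk score (35 vs 69).
#5: worse on walk score (50 vs 69).
#6: worse on walk score (26 vs 69).
#7: worse on walk score (55 vs 69).
#8: worse on size (1151 vs 1202).
#10: worse on walk score (35 vs 69).
No option is at least as good as #9 on every objective and strictly better on one.

Yes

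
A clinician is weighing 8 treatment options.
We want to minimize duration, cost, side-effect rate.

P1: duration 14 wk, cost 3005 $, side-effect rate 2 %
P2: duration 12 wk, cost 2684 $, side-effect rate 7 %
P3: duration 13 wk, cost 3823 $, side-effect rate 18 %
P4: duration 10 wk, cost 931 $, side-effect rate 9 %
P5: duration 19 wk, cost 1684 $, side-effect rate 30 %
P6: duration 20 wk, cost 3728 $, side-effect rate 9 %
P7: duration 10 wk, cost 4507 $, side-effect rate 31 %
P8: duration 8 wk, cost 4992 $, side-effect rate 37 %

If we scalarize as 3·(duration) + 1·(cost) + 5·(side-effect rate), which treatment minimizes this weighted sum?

P1: 3·14 + 1·3005 + 5·2 = 3057
P2: 3·12 + 1·2684 + 5·7 = 2755
P3: 3·13 + 1·3823 + 5·18 = 3952
P4: 3·10 + 1·931 + 5·9 = 1006
P5: 3·19 + 1·1684 + 5·30 = 1891
P6: 3·20 + 1·3728 + 5·9 = 3833
P7: 3·10 + 1·4507 + 5·31 = 4692
P8: 3·8 + 1·4992 + 5·37 = 5201
Lowest: P4 at 1006.

P4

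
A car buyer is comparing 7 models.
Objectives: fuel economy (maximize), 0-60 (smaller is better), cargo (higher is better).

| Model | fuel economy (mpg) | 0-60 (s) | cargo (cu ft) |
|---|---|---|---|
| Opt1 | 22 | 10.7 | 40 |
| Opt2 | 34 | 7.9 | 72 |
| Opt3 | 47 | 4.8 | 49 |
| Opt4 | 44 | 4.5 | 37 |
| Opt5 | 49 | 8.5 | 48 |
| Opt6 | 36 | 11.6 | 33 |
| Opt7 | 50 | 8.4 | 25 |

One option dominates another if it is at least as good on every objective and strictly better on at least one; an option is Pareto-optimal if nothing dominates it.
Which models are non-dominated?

Opt2, Opt3, Opt4, Opt5, Opt7

Opt1: dominated by Opt2 (fuel economy 34≥22, 0-60 7.9≤10.7, cargo 72≥40).
Opt2: not dominated (best cargo).
Opt3: not dominated.
Opt4: not dominated (best 0-60).
Opt5: not dominated.
Opt6: dominated by Opt3 (fuel economy 47≥36, 0-60 4.8≤11.6, cargo 49≥33).
Opt7: not dominated (best fuel economy).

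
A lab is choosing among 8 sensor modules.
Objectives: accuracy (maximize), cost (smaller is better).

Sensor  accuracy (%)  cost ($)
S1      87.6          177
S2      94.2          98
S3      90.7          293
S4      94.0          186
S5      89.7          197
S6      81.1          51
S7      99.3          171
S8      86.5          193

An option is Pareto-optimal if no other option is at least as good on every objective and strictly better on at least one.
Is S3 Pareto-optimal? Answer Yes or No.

No

S2 vs S3: accuracy 94.2≥90.7, cost 98≤293 — S2 is at least as good on every objective and strictly better on at least one, so S2 dominates S3.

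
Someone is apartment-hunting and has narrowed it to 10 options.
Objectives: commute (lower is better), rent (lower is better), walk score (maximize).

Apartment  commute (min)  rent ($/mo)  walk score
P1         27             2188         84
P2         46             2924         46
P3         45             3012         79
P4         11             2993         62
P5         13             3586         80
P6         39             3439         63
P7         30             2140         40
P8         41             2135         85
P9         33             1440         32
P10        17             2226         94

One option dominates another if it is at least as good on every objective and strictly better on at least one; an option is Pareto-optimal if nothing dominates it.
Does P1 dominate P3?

Yes

P1 vs P3: commute 27≤45, rent 2188≤3012, walk score 84≥79 — P1 is at least as good on every objective with at least one strict improvement.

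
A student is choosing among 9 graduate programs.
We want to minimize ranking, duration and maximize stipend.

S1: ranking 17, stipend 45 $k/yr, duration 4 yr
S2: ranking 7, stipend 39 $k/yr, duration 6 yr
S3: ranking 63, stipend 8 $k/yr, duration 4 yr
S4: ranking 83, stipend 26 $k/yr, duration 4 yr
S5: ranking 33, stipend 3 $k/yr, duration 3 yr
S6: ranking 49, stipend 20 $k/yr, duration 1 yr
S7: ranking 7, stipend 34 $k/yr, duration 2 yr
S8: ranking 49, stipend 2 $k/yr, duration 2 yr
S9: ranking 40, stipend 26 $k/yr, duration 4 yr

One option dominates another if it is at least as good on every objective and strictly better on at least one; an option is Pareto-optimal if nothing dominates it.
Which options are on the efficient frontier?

S1: not dominated (best stipend).
S2: not dominated.
S3: dominated by S1 (ranking 17≤63, stipend 45≥8, duration 4≤4).
S4: dominated by S1 (ranking 17≤83, stipend 45≥26, duration 4≤4).
S5: dominated by S7 (ranking 7≤33, stipend 34≥3, duration 2≤3).
S6: not dominated (best duration).
S7: not dominated.
S8: dominated by S6 (ranking 49≤49, stipend 20≥2, duration 1≤2).
S9: dominated by S1 (ranking 17≤40, stipend 45≥26, duration 4≤4).

S1, S2, S6, S7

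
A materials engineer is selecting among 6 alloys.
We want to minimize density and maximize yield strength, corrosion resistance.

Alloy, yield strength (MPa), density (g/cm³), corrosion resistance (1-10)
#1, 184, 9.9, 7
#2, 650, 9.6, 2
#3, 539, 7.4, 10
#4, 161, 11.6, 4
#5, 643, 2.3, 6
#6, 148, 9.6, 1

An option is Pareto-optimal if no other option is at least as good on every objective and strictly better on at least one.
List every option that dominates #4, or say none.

#1, #3, #5

#1: yield strength 184≥161, density 9.9≤11.6, corrosion resistance 7≥4 — dominates #4.
#3: yield strength 539≥161, density 7.4≤11.6, corrosion resistance 10≥4 — dominates #4.
#5: yield strength 643≥161, density 2.3≤11.6, corrosion resistance 6≥4 — dominates #4.
Others (#2, #6) are each worse than #4 on at least one objective.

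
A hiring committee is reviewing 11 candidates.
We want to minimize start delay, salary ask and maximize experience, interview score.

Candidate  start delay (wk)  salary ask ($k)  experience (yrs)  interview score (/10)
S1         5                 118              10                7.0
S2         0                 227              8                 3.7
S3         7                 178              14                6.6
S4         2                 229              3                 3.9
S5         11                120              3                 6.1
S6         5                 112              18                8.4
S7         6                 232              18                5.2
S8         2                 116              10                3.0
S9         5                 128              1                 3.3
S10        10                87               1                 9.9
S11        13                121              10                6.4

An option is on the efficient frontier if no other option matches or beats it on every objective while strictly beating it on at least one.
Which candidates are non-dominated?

S1: dominated by S6 (start delay 5≤5, salary ask 112≤118, experience 18≥10, interview score 8.4≥7.0).
S2: not dominated (best start delay).
S3: dominated by S6 (start delay 5≤7, salary ask 112≤178, experience 18≥14, interview score 8.4≥6.6).
S4: not dominated.
S5: dominated by S1 (start delay 5≤11, salary ask 118≤120, experience 10≥3, interview score 7.0≥6.1).
S6: not dominated.
S7: dominated by S6 (start delay 5≤6, salary ask 112≤232, experience 18≥18, interview score 8.4≥5.2).
S8: not dominated.
S9: dominated by S1 (start delay 5≤5, salary ask 118≤128, experience 10≥1, interview score 7.0≥3.3).
S10: not dominated (best salary ask).
S11: dominated by S1 (start delay 5≤13, salary ask 118≤121, experience 10≥10, interview score 7.0≥6.4).

S2, S4, S6, S8, S10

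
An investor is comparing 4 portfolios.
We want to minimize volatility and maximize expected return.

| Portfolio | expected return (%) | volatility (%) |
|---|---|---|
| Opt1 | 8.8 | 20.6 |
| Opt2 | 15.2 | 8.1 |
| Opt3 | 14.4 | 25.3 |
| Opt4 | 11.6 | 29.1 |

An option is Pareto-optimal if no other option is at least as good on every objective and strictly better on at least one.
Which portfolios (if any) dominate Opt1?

Opt2: expected return 15.2≥8.8, volatility 8.1≤20.6 — dominates Opt1.
Others (Opt3, Opt4) are each worse than Opt1 on at least one objective.

Opt2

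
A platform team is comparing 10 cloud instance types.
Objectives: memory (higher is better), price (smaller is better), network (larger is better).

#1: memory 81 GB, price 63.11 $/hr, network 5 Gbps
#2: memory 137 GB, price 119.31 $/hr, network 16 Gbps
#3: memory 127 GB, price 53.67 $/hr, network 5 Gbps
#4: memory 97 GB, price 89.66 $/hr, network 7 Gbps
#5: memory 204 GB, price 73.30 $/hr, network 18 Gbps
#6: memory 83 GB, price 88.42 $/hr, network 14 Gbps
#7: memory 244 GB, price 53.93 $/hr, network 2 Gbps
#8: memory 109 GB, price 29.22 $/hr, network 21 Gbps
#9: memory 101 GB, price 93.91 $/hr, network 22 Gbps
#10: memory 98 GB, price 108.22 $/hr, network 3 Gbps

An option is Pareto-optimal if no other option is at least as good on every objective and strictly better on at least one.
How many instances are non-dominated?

5

#1: dominated by #3 (memory 127≥81, price 53.67≤63.11, network 5≥5).
#2: dominated by #5 (memory 204≥137, price 73.30≤119.31, network 18≥16).
#3: not dominated.
#4: dominated by #5 (memory 204≥97, price 73.30≤89.66, network 18≥7).
#5: not dominated.
#6: dominated by #5 (memory 204≥83, price 73.30≤88.42, network 18≥14).
#7: not dominated (best memory).
#8: not dominated (best price).
#9: not dominated (best network).
#10: dominated by #3 (memory 127≥98, price 53.67≤108.22, network 5≥3).
Pareto-optimal: #3, #5, #7, #8, #9 → 5.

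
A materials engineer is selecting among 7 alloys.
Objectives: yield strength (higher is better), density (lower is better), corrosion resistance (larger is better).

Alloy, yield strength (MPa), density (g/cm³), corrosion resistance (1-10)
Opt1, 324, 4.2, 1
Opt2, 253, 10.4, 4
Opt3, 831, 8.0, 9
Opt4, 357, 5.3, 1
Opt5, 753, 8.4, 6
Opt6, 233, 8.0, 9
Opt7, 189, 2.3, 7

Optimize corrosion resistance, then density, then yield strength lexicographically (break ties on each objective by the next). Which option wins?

Opt3

First maximize corrosion resistance: best is 9, kept {Opt3, Opt6}.
Then minimize density: best is 8.0, kept {Opt3, Opt6}.
Then maximize yield strength: best is 831, kept {Opt3}.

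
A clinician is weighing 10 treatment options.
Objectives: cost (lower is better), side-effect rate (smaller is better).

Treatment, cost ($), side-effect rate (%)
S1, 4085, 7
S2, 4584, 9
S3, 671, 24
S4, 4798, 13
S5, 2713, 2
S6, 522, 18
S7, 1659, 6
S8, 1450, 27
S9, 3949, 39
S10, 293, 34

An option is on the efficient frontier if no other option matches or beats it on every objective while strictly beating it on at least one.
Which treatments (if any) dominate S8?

S3: cost 671≤1450, side-effect rate 24≤27 — dominates S8.
S6: cost 522≤1450, side-effect rate 18≤27 — dominates S8.
Others (S1, S2, S4, S5, S7, S9, S10) are each worse than S8 on at least one objective.

S3, S6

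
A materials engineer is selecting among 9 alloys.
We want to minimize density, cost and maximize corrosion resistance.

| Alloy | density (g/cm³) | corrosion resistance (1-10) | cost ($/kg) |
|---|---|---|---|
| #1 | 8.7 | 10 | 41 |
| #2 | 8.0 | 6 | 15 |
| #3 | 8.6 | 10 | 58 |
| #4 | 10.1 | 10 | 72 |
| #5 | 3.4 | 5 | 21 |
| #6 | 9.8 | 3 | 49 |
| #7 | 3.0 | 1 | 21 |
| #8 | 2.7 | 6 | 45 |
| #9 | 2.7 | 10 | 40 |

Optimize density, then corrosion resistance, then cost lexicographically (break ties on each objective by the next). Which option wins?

#9

First minimize density: best is 2.7, kept {#8, #9}.
Then maximize corrosion resistance: best is 10, kept {#9}.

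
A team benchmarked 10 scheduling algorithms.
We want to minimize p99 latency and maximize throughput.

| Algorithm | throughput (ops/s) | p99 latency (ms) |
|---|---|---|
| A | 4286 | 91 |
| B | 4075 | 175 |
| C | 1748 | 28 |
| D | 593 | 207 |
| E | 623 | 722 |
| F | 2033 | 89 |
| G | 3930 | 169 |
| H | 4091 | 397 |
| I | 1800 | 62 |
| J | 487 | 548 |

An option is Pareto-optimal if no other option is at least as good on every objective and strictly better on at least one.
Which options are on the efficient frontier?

A: not dominated (best throughput).
B: dominated by A (throughput 4286≥4075, p99 latency 91≤175).
C: not dominated (best p99 latency).
D: dominated by A (throughput 4286≥593, p99 latency 91≤207).
E: dominated by A (throughput 4286≥623, p99 latency 91≤722).
F: not dominated.
G: dominated by A (throughput 4286≥3930, p99 latency 91≤169).
H: dominated by A (throughput 4286≥4091, p99 latency 91≤397).
I: not dominated.
J: dominated by A (throughput 4286≥487, p99 latency 91≤548).

A, C, F, I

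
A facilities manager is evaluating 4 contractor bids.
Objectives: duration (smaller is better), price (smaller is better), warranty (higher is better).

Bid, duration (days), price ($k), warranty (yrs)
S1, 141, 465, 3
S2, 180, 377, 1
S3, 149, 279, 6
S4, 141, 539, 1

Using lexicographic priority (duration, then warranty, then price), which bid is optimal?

First minimize duration: best is 141, kept {S1, S4}.
Then maximize warranty: best is 3, kept {S1}.

S1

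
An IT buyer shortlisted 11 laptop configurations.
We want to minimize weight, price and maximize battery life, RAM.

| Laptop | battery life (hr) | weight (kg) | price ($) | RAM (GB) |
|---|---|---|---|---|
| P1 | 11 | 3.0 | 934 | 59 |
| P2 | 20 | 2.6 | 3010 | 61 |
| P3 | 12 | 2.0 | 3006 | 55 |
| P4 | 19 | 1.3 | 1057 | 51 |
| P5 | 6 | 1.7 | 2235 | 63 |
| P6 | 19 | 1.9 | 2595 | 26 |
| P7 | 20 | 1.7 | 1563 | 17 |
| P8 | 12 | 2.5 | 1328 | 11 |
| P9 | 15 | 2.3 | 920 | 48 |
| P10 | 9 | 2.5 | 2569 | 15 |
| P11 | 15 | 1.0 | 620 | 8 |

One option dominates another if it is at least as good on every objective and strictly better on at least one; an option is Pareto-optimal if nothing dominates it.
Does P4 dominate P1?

P4 vs P1: P4 is worse on price (1057 vs 934), so it does not dominate P1.

No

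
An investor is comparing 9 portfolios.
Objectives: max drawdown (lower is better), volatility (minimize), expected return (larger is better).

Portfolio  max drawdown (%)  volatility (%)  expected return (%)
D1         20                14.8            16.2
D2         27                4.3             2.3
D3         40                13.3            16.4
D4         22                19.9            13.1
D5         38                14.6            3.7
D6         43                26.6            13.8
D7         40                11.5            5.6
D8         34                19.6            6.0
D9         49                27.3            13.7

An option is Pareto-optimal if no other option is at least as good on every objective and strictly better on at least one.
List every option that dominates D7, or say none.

none

D1: worse on volatility (14.8 vs 11.5).
D2: worse on expected return (2.3 vs 5.6).
D3: worse on volatility (13.3 vs 11.5).
D4: worse on volatility (19.9 vs 11.5).
D5: worse on volatility (14.6 vs 11.5).
D6: worse on max drawdown (43 vs 40).
D8: worse on volatility (19.6 vs 11.5).
D9: worse on max drawdown (49 vs 40).
No option dominates D7.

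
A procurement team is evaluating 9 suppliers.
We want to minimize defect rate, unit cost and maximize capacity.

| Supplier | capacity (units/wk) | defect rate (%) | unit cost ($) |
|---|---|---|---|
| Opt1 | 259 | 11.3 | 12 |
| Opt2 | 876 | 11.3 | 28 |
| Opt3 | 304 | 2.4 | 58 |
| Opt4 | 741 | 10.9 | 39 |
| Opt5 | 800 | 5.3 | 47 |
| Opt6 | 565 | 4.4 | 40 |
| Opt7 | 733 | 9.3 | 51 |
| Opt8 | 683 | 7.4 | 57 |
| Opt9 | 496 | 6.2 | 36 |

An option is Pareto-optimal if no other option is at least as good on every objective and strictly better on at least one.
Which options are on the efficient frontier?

Opt1, Opt2, Opt3, Opt4, Opt5, Opt6, Opt9

Opt1: not dominated (best unit cost).
Opt2: not dominated (best capacity).
Opt3: not dominated (best defect rate).
Opt4: not dominated.
Opt5: not dominated.
Opt6: not dominated.
Opt7: dominated by Opt5 (capacity 800≥733, defect rate 5.3≤9.3, unit cost 47≤51).
Opt8: dominated by Opt5 (capacity 800≥683, defect rate 5.3≤7.4, unit cost 47≤57).
Opt9: not dominated.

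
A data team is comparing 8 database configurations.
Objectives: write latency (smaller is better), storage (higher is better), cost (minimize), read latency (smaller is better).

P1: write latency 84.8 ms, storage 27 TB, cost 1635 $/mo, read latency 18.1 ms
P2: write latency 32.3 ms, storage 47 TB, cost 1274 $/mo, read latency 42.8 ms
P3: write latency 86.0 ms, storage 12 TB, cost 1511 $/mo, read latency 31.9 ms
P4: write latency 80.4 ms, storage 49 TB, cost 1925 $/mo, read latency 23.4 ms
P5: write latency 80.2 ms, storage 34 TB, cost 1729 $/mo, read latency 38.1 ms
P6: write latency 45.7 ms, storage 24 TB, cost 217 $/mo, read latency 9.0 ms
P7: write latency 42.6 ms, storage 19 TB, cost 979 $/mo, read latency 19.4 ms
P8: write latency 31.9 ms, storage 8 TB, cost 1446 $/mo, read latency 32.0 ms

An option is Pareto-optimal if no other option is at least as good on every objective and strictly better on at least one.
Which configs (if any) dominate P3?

P6, P7

P6: write latency 45.7≤86.0, storage 24≥12, cost 217≤1511, read latency 9.0≤31.9 — dominates P3.
P7: write latency 42.6≤86.0, storage 19≥12, cost 979≤1511, read latency 19.4≤31.9 — dominates P3.
Others (P1, P2, P4, P5, P8) are each worse than P3 on at least one objective.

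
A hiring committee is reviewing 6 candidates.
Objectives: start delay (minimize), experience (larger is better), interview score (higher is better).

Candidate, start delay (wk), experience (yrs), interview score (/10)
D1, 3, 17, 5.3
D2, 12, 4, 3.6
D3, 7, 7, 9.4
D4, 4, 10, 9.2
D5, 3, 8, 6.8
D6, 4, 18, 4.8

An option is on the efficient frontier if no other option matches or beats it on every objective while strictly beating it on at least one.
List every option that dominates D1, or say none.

none

D2: worse on start delay (12 vs 3).
D3: worse on start delay (7 vs 3).
D4: worse on start delay (4 vs 3).
D5: worse on experience (8 vs 17).
D6: worse on start delay (4 vs 3).
No option dominates D1.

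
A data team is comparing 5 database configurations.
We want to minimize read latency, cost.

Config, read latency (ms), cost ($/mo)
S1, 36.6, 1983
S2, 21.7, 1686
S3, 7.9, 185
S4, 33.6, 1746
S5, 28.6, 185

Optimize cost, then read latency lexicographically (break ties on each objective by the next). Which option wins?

S3

First minimize cost: best is 185, kept {S3, S5}.
Then minimize read latency: best is 7.9, kept {S3}.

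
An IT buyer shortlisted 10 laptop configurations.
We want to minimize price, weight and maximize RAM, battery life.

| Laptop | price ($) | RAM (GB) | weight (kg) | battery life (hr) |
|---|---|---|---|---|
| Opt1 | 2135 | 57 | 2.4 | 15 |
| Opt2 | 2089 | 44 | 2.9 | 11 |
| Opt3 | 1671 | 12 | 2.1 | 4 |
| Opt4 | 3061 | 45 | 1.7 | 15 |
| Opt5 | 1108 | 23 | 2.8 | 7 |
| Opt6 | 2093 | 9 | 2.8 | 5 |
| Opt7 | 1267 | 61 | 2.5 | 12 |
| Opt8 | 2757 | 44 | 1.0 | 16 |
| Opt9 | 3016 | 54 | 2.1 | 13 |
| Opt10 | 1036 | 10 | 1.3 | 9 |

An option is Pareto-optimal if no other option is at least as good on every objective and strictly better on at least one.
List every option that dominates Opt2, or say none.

Opt7

Opt7: price 1267≤2089, RAM 61≥44, weight 2.5≤2.9, battery life 12≥11 — dominates Opt2.
Others (Opt1, Opt3, Opt4, Opt5, Opt6, Opt8, Opt9, Opt10) are each worse than Opt2 on at least one objective.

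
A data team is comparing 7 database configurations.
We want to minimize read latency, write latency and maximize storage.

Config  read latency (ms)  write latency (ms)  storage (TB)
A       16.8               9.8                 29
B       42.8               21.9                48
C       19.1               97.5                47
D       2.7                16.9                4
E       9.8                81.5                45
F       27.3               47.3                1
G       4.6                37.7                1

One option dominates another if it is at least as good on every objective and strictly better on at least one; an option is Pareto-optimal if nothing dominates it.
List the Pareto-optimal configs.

A: not dominated (best write latency).
B: not dominated (best storage).
C: not dominated.
D: not dominated (best read latency).
E: not dominated.
F: dominated by A (read latency 16.8≤27.3, write latency 9.8≤47.3, storage 29≥1).
G: dominated by D (read latency 2.7≤4.6, write latency 16.9≤37.7, storage 4≥1).

A, B, C, D, E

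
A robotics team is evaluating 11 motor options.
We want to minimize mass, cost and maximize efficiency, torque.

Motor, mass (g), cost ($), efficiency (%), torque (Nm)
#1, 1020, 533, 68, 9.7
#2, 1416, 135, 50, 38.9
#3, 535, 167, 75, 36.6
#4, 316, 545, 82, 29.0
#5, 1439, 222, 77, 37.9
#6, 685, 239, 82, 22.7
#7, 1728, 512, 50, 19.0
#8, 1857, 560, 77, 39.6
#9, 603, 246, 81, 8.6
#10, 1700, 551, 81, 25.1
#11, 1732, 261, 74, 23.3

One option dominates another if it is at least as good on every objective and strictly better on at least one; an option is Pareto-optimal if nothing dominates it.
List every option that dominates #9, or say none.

none

#1: worse on mass (1020 vs 603).
#2: worse on mass (1416 vs 603).
#3: worse on efficiency (75 vs 81).
#4: worse on cost (545 vs 246).
#5: worse on mass (1439 vs 603).
#6: worse on mass (685 vs 603).
#7: worse on mass (1728 vs 603).
#8: worse on mass (1857 vs 603).
#10: worse on mass (1700 vs 603).
#11: worse on mass (1732 vs 603).
No option dominates #9.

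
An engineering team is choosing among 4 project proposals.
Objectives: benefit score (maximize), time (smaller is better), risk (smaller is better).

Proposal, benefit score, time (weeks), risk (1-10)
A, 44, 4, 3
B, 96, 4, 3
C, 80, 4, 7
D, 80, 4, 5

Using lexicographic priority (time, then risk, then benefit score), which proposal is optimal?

First minimize time: best is 4, kept {A, B, C, D}.
Then minimize risk: best is 3, kept {A, B}.
Then maximize benefit score: best is 96, kept {B}.

B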